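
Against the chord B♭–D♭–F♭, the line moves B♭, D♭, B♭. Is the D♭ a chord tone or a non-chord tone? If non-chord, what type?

Chord tone (the third of Bb diminished triad).

Bb diminished triad contains B♭, D♭, F♭; D♭ is the third, so it is a chord tone.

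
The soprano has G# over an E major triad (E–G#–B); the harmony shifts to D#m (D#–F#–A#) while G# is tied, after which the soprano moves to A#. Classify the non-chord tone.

G# is a retardation.

The harmony at that moment is D# minor triad (D#, F#, A#); G# is not a chord tone.
It is held over (the same pitch as the preceding G#) and left by step up to A#.
Held over from the previous chord and resolving up by step — a retardation.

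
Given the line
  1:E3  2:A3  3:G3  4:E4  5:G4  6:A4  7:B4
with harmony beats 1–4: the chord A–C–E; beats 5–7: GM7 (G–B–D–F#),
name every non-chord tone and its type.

G3 (beat 3) — escape tone; A4 (beat 6) — passing tone.

The harmony at that moment is A minor triad (A, C, E); G3 is not a chord tone.
It is approached by step down from A3 and left by leap up to E4.
Step in, leap out — an escape tone.
The harmony at that moment is G major seventh chord (G, B, D, F#); A4 is not a chord tone.
It is approached by step up from G4 and left by step up to B4.
Step in, step out in the same direction — a passing tone.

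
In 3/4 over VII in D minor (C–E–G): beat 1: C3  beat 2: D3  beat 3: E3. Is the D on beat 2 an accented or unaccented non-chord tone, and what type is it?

Unaccented passing tone.

The harmony at that moment is C major triad (C, E, G); D3 is not a chord tone.
It is approached by step up from C3 and left by step up to E3.
Step in, step out in the same direction — a passing tone.
It falls on a weak beat, so it is unaccented.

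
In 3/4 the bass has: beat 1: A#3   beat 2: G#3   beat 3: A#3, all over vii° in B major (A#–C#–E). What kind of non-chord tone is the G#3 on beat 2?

Lower neighbor tone.

The harmony at that moment is A# diminished triad (A#, C#, E); G#3 is not a chord tone.
It is approached by step down from A#3 and left by step up to A#3.
Step away and step back to the same note — a neighbor tone (lower neighbor).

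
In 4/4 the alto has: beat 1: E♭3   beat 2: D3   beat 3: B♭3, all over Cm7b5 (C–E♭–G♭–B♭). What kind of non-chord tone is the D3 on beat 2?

The harmony at that moment is C half-diminished seventh chord (C, E♭, G♭, B♭); D3 is not a chord tone.
It is approached by step down from E♭3 and left by leap up to B♭3.
Step in, leap out, on a weak beat — an escape tone.

Escape tone.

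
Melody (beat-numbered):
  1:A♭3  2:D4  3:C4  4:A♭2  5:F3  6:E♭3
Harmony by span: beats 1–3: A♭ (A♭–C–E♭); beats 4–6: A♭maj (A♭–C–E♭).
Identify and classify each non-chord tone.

The harmony at that moment is A♭ major triad (A♭, C, E♭); D4 is not a chord tone.
It is approached by leap up from A♭3 and left by step down to C4.
Leap in, step out — an appoggiatura.
The harmony at that moment is A♭ major triad (A♭, C, E♭); F3 is not a chord tone.
It is approached by leap up from A♭2 and left by step down to E♭3.
Leap in, step out — an appoggiatura.

D4 (beat 2) — appoggiatura; F3 (beat 5) — appoggiatura.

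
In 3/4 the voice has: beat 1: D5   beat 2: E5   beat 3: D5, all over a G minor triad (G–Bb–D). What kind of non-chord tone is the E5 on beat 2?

The harmony at that moment is G minor triad (G, Bb, D); E5 is not a chord tone.
It is approached by step up from D5 and left by step down to D5.
Step away and step back to the same note — a neighbor tone (upper neighbor).

Upper neighbor tone.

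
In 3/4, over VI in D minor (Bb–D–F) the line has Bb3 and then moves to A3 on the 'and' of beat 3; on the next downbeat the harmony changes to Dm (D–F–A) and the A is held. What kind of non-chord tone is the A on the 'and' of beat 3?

Anticipation.

The harmony at that moment is Bb major triad (Bb, D, F); A3 is not a chord tone.
It is approached by step down from Bb3 and then sustained as the same pitch into the next harmony.
Arriving early and becoming a chord tone when the harmony changes — an anticipation.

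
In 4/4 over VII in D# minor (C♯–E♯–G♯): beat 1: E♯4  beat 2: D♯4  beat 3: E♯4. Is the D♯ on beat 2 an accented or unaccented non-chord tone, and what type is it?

The harmony at that moment is C♯ major triad (C♯, E♯, G♯); D♯4 is not a chord tone.
It is approached by step down from E♯4 and left by step up to E♯4.
Step away and step back to the same note — a neighbor tone (lower neighbor).
It falls on a weak beat, so it is unaccented.

Unaccented neighbor tone.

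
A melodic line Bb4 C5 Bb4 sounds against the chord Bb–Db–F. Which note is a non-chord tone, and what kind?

C5 is a neighbor tone.

The harmony at that moment is Bb minor triad (Bb, Db, F); C5 is not a chord tone.
It is approached by step up from Bb4 and left by step down to Bb4.
Step away and step back to the same note — a neighbor tone (upper neighbor).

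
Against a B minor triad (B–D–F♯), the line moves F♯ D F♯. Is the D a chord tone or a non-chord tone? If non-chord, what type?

Chord tone (the third of B minor triad).

B minor triad contains B, D, F♯; D is the third, so it is a chord tone.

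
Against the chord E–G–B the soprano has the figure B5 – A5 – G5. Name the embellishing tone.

The harmony at that moment is E minor triad (E, G, B); A5 is not a chord tone.
It is approached by step down from B5 and left by step down to G5.
Step in, step out in the same direction — a passing tone.

A5 is a passing tone.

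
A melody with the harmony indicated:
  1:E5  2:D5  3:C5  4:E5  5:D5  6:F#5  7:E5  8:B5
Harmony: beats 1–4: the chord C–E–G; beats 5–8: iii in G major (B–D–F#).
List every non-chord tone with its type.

The harmony at that moment is C major triad (C, E, G); D5 is not a chord tone.
It is approached by step down from E5 and left by step down to C5.
Step in, step out in the same direction — a passing tone.
The harmony at that moment is B minor triad (B, D, F#); E5 is not a chord tone.
It is approached by step down from F#5 and left by leap up to B5.
Step in, leap out — an escape tone.

D5 (beat 2) — passing tone; E5 (beat 7) — escape tone.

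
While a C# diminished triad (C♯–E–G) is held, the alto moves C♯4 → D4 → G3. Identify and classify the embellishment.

The harmony at that moment is C♯ diminished triad (C♯, E, G); D4 is not a chord tone.
It is approached by step up from C♯4 and left by leap down to G3.
Step in, leap out — an escape tone.

D4 is an escape tone.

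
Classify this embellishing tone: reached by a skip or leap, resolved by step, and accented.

Approach: by leap. Departure: by step. Metric position: strong.
Leap in, step out, in a metrically strong position — an appoggiatura. (It is the mirror image of the escape tone, which steps in and leaps out from a weak position.)

Appoggiatura.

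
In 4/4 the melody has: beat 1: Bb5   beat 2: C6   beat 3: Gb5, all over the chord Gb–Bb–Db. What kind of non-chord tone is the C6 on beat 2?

The harmony at that moment is Gb major triad (Gb, Bb, Db); C6 is not a chord tone.
It is approached by step up from Bb5 and left by leap down to Gb5.
Step in, leap out, on a weak beat — an escape tone.

Escape tone.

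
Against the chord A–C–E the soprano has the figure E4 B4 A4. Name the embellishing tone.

B4 is an appoggiatura.

The harmony at that moment is A minor triad (A, C, E); B4 is not a chord tone.
It is approached by leap up from E4 and left by step down to A4.
Leap in, step out — an appoggiatura.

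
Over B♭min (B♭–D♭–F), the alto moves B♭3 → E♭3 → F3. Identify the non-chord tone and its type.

The harmony at that moment is B♭ minor triad (B♭, D♭, F); E♭3 is not a chord tone.
It is approached by leap down from B♭3 and left by step up to F3.
Leap in, step out — an appoggiatura.

E♭3 is an appoggiatura.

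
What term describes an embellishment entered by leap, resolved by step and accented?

Appoggiatura.

Approach: by leap. Departure: by step. Metric position: strong.
Leap in, step out, in a metrically strong position — an appoggiatura. (It is the mirror image of the escape tone, which steps in and leaps out from a weak position.)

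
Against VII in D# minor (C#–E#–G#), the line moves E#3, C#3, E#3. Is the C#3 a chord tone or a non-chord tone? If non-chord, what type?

C# major triad contains C#, E#, G#; C# is the root, so it is a chord tone.

Chord tone (the root of C# major triad).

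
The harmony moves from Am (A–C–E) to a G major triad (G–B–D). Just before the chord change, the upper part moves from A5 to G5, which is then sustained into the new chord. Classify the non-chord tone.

The harmony at that moment is A minor triad (A, C, E); G5 is not a chord tone.
It is approached by step down from A5 and then sustained as the same pitch into the next harmony.
Arriving early and becoming a chord tone when the harmony changes — an anticipation.

G5 is an anticipation.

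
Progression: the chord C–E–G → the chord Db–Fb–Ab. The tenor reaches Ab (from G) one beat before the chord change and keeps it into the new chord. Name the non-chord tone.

Ab is an anticipation.

The harmony at that moment is C major triad (C, E, G); Ab is not a chord tone.
It is approached by step up from G and then sustained as the same pitch into the next harmony.
Arriving early and becoming a chord tone when the harmony changes — an anticipation.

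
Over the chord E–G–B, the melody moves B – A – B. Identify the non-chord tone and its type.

A is a neighbor tone.

The harmony at that moment is E minor triad (E, G, B); A is not a chord tone.
It is approached by step down from B and left by step up to B.
Step away and step back to the same note — a neighbor tone (lower neighbor).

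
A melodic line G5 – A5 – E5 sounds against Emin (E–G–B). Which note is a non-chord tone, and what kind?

The harmony at that moment is E minor triad (E, G, B); A5 is not a chord tone.
It is approached by step up from G5 and left by leap down to E5.
Step in, leap out — an escape tone.

A5 is an escape tone.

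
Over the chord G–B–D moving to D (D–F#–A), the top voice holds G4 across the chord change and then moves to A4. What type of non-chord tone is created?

The harmony at that moment is D major triad (D, F#, A); G4 is not a chord tone.
It is held over (the same pitch as the preceding G4) and left by step up to A4.
Held over from the previous chord and resolving up by step — a retardation.

G4 is a retardation.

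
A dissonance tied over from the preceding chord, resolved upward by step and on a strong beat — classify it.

Approach: by preparation — the pitch is first a chord tone, then held (tied or repeated) while the harmony changes under it. Departure: up by step. Metric position: strong.
A prepared dissonance that resolves upward by step — a retardation. (The same figure resolving downward would be a suspension.)

Retardation.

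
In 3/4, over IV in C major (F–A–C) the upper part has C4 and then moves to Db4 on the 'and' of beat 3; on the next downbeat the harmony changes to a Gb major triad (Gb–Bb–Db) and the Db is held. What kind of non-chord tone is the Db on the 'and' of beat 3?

Anticipation.

The harmony at that moment is F major triad (F, A, C); Db4 is not a chord tone.
It is approached by step up from C4 and then sustained as the same pitch into the next harmony.
Arriving early and becoming a chord tone when the harmony changes — an anticipation.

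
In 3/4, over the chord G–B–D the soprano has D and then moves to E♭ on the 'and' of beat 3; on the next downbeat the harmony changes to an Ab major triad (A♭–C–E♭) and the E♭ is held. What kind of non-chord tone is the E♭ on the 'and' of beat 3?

Anticipation.

The harmony at that moment is G major triad (G, B, D); E♭ is not a chord tone.
It is approached by step up from D and then sustained as the same pitch into the next harmony.
Arriving early and becoming a chord tone when the harmony changes — an anticipation.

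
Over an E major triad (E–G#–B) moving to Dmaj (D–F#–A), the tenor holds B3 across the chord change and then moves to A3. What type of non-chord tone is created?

The harmony at that moment is D major triad (D, F#, A); B3 is not a chord tone.
It is held over (the same pitch as the preceding B3) and left by step down to A3.
Held over from the previous chord and resolving down by step — a suspension.

B3 is a suspension.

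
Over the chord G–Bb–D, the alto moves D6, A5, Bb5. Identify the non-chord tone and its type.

A5 is an appoggiatura.

The harmony at that moment is G minor triad (G, Bb, D); A5 is not a chord tone.
It is approached by leap down from D6 and left by step up to Bb5.
Leap in, step out — an appoggiatura.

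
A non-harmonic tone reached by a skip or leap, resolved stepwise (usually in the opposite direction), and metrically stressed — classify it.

Appoggiatura.

Approach: by leap. Departure: by step. Metric position: strong.
Leap in, step out, in a metrically strong position — an appoggiatura. (It is the mirror image of the escape tone, which steps in and leaps out from a weak position.)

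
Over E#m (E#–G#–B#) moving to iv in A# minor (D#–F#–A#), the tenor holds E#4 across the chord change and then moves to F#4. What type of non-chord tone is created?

The harmony at that moment is D# minor triad (D#, F#, A#); E#4 is not a chord tone.
It is held over (the same pitch as the preceding E#4) and left by step up to F#4.
Held over from the previous chord and resolving up by step — a retardation.

E#4 is a retardation.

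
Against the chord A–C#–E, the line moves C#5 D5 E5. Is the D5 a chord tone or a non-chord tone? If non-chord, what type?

The harmony at that moment is A major triad (A, C#, E); D5 is not a chord tone.
It is approached by step up from C#5 and left by step up to E5.
Step in, step out in the same direction — a passing tone.

Non-chord tone — a passing tone.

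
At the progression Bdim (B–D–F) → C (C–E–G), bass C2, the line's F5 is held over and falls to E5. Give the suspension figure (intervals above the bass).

At the second chord the bass is C2. The suspended F5 lies a fourth above the bass; after resolving down by step to E5, the interval above the bass becomes a third.
Suspension figures are named by those two intervals: 4–3.

4–3 suspension.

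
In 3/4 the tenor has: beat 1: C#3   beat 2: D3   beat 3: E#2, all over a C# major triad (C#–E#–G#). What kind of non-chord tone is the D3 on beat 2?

The harmony at that moment is C# major triad (C#, E#, G#); D3 is not a chord tone.
It is approached by step up from C#3 and left by leap down to E#2.
Step in, leap out, on a weak beat — an escape tone.

Escape tone.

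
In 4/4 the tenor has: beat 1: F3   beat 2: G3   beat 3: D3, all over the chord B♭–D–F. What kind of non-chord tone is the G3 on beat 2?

The harmony at that moment is B♭ major triad (B♭, D, F); G3 is not a chord tone.
It is approached by step up from F3 and left by leap down to D3.
Step in, leap out, on a weak beat — an escape tone.

Escape tone.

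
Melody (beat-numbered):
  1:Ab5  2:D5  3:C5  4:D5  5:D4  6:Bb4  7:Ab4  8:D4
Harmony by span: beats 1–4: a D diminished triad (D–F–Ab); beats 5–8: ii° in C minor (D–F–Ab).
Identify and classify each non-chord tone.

The harmony at that moment is D diminished triad (D, F, Ab); C5 is not a chord tone.
It is approached by step down from D5 and left by step up to D5.
Step away and step back to the same note — a neighbor tone (lower neighbor).
The harmony at that moment is D diminished triad (D, F, Ab); Bb4 is not a chord tone.
It is approached by leap up from D4 and left by step down to Ab4.
Leap in, step out — an appoggiatura.

C5 (beat 3) — neighbor tone; Bb4 (beat 6) — appoggiatura.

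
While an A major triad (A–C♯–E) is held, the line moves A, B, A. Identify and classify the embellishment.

The harmony at that moment is A major triad (A, C♯, E); B is not a chord tone.
It is approached by step up from A and left by step down to A.
Step away and step back to the same note — a neighbor tone (upper neighbor).

B is a neighbor tone.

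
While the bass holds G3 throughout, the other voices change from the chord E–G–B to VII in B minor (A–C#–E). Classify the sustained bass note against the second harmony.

Pedal tone (pedal point).

The harmony at that moment is A major triad (A, C#, E); G3 is not a chord tone.
It is held over (the same pitch as the preceding G3) and then sustained as the same pitch into the next harmony.
Sustained through a change of harmony — a pedal tone.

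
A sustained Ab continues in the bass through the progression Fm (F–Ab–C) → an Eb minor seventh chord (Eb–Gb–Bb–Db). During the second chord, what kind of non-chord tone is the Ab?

The harmony at that moment is Eb minor seventh chord (Eb, Gb, Bb, Db); Ab is not a chord tone.
It is held over (the same pitch as the preceding Ab) and then sustained as the same pitch into the next harmony.
Sustained through a change of harmony — a pedal tone.

Pedal tone (pedal point).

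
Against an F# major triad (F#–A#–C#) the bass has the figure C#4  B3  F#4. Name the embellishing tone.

The harmony at that moment is F# major triad (F#, A#, C#); B3 is not a chord tone.
It is approached by step down from C#4 and left by leap up to F#4.
Step in, leap out — an escape tone.

B3 is an escape tone.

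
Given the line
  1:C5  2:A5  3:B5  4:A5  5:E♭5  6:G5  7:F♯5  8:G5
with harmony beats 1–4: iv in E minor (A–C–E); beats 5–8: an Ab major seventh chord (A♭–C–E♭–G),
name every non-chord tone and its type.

B5 (beat 3) — neighbor tone; F♯5 (beat 7) — neighbor tone.

The harmony at that moment is A minor triad (A, C, E); B5 is not a chord tone.
It is approached by step up from A5 and left by step down to A5.
Step away and step back to the same note — a neighbor tone (upper neighbor).
The harmony at that moment is A♭ major seventh chord (A♭, C, E♭, G); F♯5 is not a chord tone.
It is approached by step down from G5 and left by step up to G5.
Step away and step back to the same note — a neighbor tone (lower neighbor).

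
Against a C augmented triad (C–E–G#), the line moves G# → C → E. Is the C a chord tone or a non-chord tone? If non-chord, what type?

Chord tone (the root of C augmented triad).

C augmented triad contains C, E, G#; C is the root, so it is a chord tone.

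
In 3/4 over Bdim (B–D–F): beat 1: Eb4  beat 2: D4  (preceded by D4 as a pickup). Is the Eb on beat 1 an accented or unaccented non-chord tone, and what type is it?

Accented neighbor tone.

The harmony at that moment is B diminished triad (B, D, F); Eb4 is not a chord tone.
It is approached by step up from D4 and left by step down to D4.
Step away and step back to the same note — a neighbor tone (upper neighbor).
It falls on the downbeat, so it is accented.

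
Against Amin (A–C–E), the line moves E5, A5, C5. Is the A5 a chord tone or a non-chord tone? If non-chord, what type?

Chord tone (the root of A minor triad).

A minor triad contains A, C, E; A is the root, so it is a chord tone.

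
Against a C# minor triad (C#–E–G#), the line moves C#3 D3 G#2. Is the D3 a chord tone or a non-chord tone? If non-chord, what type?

The harmony at that moment is C# minor triad (C#, E, G#); D3 is not a chord tone.
It is approached by step up from C#3 and left by leap down to G#2.
Step in, leap out — an escape tone.

Non-chord tone — an escape tone.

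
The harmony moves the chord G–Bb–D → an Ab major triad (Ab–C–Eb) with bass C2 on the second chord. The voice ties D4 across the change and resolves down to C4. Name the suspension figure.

At the second chord the bass is C2. The suspended D4 lies a ninth above the bass; after resolving down by step to C4, the interval above the bass becomes an octave.
Suspension figures are named by those two intervals: 9–8.

9–8 suspension.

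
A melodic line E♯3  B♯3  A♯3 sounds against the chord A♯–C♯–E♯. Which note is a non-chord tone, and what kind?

B♯3 is an appoggiatura.

The harmony at that moment is A♯ minor triad (A♯, C♯, E♯); B♯3 is not a chord tone.
It is approached by leap up from E♯3 and left by step down to A♯3.
Leap in, step out — an appoggiatura.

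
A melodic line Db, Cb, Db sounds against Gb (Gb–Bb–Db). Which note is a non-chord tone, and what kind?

Cb is a neighbor tone.

The harmony at that moment is Gb major triad (Gb, Bb, Db); Cb is not a chord tone.
It is approached by step down from Db and left by step up to Db.
Step away and step back to the same note — a neighbor tone (lower neighbor).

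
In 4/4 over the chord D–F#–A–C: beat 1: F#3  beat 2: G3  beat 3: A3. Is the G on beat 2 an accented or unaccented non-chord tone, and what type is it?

The harmony at that moment is D dominant seventh chord (D, F#, A, C); G3 is not a chord tone.
It is approached by step up from F#3 and left by step up to A3.
Step in, step out in the same direction — a passing tone.
It falls on a weak beat, so it is unaccented.

Unaccented passing tone.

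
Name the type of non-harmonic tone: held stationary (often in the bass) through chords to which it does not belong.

Pedal tone.

Approach: none. Departure: none — a single pitch is sustained while the chords change around it, passing through harmonies that do not contain it.
No melodic motion at all; the dissonance is created entirely by the moving harmonies against the stationary note — a pedal tone (pedal point).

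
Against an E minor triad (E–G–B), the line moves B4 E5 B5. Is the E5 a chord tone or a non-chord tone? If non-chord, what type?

E minor triad contains E, G, B; E is the root, so it is a chord tone.

Chord tone (the root of E minor triad).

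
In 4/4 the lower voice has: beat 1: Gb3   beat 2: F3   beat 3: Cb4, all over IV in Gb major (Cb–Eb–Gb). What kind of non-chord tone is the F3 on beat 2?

The harmony at that moment is Cb major triad (Cb, Eb, Gb); F3 is not a chord tone.
It is approached by step down from Gb3 and left by leap up to Cb4.
Step in, leap out, on a weak beat — an escape tone.

Escape tone.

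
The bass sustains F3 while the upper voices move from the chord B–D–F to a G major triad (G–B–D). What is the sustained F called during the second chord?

The harmony at that moment is G major triad (G, B, D); F3 is not a chord tone.
It is held over (the same pitch as the preceding F3) and then sustained as the same pitch into the next harmony.
Sustained through a change of harmony — a pedal tone.

Pedal tone (pedal point).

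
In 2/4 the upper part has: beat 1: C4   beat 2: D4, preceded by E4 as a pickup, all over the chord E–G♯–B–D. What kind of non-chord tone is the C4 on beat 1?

The harmony at that moment is E dominant seventh chord (E, G♯, B, D); C4 is not a chord tone.
It is approached by leap down from E4 and left by step up to D4.
Leap in, step out, metrically accented — an appoggiatura.

Appoggiatura.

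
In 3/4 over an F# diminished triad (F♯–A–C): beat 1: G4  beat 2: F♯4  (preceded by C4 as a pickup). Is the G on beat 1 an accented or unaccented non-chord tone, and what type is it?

The harmony at that moment is F♯ diminished triad (F♯, A, C); G4 is not a chord tone.
It is approached by leap up from C4 and left by step down to F♯4.
Leap in, step out — an appoggiatura.
It falls on the downbeat, so it is accented.

Accented appoggiatura.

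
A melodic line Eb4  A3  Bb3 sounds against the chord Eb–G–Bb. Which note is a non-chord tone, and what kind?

The harmony at that moment is Eb major triad (Eb, G, Bb); A3 is not a chord tone.
It is approached by leap down from Eb4 and left by step up to Bb3.
Leap in, step out — an appoggiatura.

A3 is an appoggiatura.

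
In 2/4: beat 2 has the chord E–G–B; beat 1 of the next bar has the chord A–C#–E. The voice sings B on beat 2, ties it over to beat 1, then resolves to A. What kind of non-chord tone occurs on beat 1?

The harmony at that moment is A major triad (A, C#, E); B is not a chord tone.
It is held over (the same pitch as the preceding B) and left by step down to A.
Held over from the previous chord and resolving down by step — a suspension.

Suspension.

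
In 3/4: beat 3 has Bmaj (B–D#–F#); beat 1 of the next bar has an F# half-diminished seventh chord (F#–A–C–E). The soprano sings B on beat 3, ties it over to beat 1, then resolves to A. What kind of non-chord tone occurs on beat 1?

Suspension.

The harmony at that moment is F# half-diminished seventh chord (F#, A, C, E); B is not a chord tone.
It is held over (the same pitch as the preceding B) and left by step down to A.
Held over from the previous chord and resolving down by step — a suspension.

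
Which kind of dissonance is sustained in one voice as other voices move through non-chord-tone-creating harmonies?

Pedal tone.

Approach: none. Departure: none — a single pitch is sustained while the chords change around it, passing through harmonies that do not contain it.
No melodic motion at all; the dissonance is created entirely by the moving harmonies against the stationary note — a pedal tone (pedal point).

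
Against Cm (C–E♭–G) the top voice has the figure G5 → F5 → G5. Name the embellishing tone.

The harmony at that moment is C minor triad (C, E♭, G); F5 is not a chord tone.
It is approached by step down from G5 and left by step up to G5.
Step away and step back to the same note — a neighbor tone (lower neighbor).

F5 is a neighbor tone.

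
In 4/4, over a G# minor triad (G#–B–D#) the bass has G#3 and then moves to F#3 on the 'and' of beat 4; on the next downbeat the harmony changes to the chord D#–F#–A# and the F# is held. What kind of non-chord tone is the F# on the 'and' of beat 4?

Anticipation.

The harmony at that moment is G# minor triad (G#, B, D#); F#3 is not a chord tone.
It is approached by step down from G#3 and then sustained as the same pitch into the next harmony.
Arriving early and becoming a chord tone when the harmony changes — an anticipation.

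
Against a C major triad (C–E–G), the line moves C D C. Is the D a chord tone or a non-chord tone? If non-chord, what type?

The harmony at that moment is C major triad (C, E, G); D is not a chord tone.
It is approached by step up from C and left by step down to C.
Step away and step back to the same note — a neighbor tone (upper neighbor).

Non-chord tone — a neighbor tone.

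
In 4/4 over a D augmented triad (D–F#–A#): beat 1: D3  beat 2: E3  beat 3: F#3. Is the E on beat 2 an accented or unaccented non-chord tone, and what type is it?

Unaccented passing tone.

The harmony at that moment is D augmented triad (D, F#, A#); E3 is not a chord tone.
It is approached by step up from D3 and left by step up to F#3.
Step in, step out in the same direction — a passing tone.
It falls on a weak beat, so it is unaccented.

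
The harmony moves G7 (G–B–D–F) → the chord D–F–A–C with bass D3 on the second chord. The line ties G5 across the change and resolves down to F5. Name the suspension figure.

At the second chord the bass is D3. The suspended G5 lies a fourth above the bass; after resolving down by step to F5, the interval above the bass becomes a third.
Suspension figures are named by those two intervals: 4–3.

4–3 suspension.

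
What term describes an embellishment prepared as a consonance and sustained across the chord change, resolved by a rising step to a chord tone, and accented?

Approach: by preparation — the pitch is first a chord tone, then held (tied or repeated) while the harmony changes under it. Departure: up by step. Metric position: strong.
A prepared dissonance that resolves upward by step — a retardation. (The same figure resolving downward would be a suspension.)

Retardation.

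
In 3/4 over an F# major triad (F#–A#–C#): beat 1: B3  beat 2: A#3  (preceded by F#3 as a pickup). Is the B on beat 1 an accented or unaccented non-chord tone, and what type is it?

The harmony at that moment is F# major triad (F#, A#, C#); B3 is not a chord tone.
It is approached by leap up from F#3 and left by step down to A#3.
Leap in, step out — an appoggiatura.
It falls on the downbeat, so it is accented.

Accented appoggiatura.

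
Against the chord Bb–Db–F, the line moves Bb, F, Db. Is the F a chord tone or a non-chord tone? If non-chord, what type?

Bb minor triad contains Bb, Db, F; F is the fifth, so it is a chord tone.

Chord tone (the fifth of Bb minor triad).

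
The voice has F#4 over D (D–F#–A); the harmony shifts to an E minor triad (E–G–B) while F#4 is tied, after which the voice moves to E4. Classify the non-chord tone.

F#4 is a suspension.

The harmony at that moment is E minor triad (E, G, B); F#4 is not a chord tone.
It is held over (the same pitch as the preceding F#4) and left by step down to E4.
Held over from the previous chord and resolving down by step — a suspension.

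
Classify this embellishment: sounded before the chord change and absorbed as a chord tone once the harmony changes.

Anticipation.

Approach: ahead of the chord change (typically by step), so it is dissonant against the current harmony. Departure: none — the same pitch is restated or held and is a chord tone of the new harmony.
Dissonant first, consonant once the harmony catches up: the note simply arrives early — an anticipation. (The reverse timing, consonant first and dissonant after the change, would be a suspension or retardation.)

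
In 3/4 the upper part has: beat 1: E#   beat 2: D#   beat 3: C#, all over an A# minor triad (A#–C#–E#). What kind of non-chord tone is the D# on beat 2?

Passing tone.

The harmony at that moment is A# minor triad (A#, C#, E#); D# is not a chord tone.
It is approached by step down from E# and left by step down to C#.
Step in, step out in the same direction — a passing tone.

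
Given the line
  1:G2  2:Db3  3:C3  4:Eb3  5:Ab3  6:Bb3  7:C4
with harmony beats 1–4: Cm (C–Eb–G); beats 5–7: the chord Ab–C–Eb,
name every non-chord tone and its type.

Db3 (beat 2) — appoggiatura; Bb3 (beat 6) — passing tone.

The harmony at that moment is C minor triad (C, Eb, G); Db3 is not a chord tone.
It is approached by leap up from G2 and left by step down to C3.
Leap in, step out — an appoggiatura.
The harmony at that moment is Ab major triad (Ab, C, Eb); Bb3 is not a chord tone.
It is approached by step up from Ab3 and left by step up to C4.
Step in, step out in the same direction — a passing tone.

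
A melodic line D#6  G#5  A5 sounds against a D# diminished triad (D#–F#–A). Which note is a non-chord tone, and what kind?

The harmony at that moment is D# diminished triad (D#, F#, A); G#5 is not a chord tone.
It is approached by leap down from D#6 and left by step up to A5.
Leap in, step out — an appoggiatura.

G#5 is an appoggiatura.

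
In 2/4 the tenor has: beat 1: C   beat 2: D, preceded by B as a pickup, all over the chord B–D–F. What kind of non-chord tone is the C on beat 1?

Passing tone.

The harmony at that moment is B diminished triad (B, D, F); C is not a chord tone.
It is approached by step up from B and left by step up to D.
Step in, step out in the same direction — a passing tone.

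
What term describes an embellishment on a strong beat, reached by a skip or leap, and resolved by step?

Appoggiatura.

Approach: by leap. Departure: by step. Metric position: strong.
Leap in, step out, in a metrically strong position — an appoggiatura. (It is the mirror image of the escape tone, which steps in and leaps out from a weak position.)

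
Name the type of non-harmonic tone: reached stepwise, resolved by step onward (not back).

Approach: by step. Departure: by step, continuing in the same direction.
Stepwise on both sides with no change of direction means the note fills in the space between two different chord tones — a passing tone. (Had it turned back to its starting note it would be a neighbor tone instead.)

Passing tone.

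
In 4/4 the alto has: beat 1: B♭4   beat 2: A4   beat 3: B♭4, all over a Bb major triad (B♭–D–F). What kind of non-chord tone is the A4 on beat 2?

Lower neighbor tone.

The harmony at that moment is B♭ major triad (B♭, D, F); A4 is not a chord tone.
It is approached by step down from B♭4 and left by step up to B♭4.
Step away and step back to the same note — a neighbor tone (lower neighbor).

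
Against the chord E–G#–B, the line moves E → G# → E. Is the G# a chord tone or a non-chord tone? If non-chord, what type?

E major triad contains E, G#, B; G# is the third, so it is a chord tone.

Chord tone (the third of E major triad).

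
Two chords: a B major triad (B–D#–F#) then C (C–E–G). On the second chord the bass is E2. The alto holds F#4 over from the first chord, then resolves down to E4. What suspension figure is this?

9–8 suspension.

At the second chord the bass is E2. The suspended F#4 lies a ninth above the bass; after resolving down by step to E4, the interval above the bass becomes an octave.
Suspension figures are named by those two intervals: 9–8.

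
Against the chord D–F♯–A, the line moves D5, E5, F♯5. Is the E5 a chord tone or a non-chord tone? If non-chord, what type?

Non-chord tone — a passing tone.

The harmony at that moment is D major triad (D, F♯, A); E5 is not a chord tone.
It is approached by step up from D5 and left by step up to F♯5.
Step in, step out in the same direction — a passing tone.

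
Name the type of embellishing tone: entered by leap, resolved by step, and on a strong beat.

Approach: by leap. Departure: by step. Metric position: strong.
Leap in, step out, in a metrically strong position — an appoggiatura. (It is the mirror image of the escape tone, which steps in and leaps out from a weak position.)

Appoggiatura.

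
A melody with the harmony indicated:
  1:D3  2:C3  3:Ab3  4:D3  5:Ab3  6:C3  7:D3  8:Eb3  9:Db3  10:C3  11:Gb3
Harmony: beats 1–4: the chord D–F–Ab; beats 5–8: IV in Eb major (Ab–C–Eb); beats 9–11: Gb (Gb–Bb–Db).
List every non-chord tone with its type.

C3 (beat 2) — escape tone; D3 (beat 7) — passing tone; C3 (beat 10) — escape tone.

The harmony at that moment is D diminished triad (D, F, Ab); C3 is not a chord tone.
It is approached by step down from D3 and left by leap up to Ab3.
Step in, leap out — an escape tone.
The harmony at that moment is Ab major triad (Ab, C, Eb); D3 is not a chord tone.
It is approached by step up from C3 and left by step up to Eb3.
Step in, step out in the same direction — a passing tone.
The harmony at that moment is Gb major triad (Gb, Bb, Db); C3 is not a chord tone.
It is approached by step down from Db3 and left by leap up to Gb3.
Step in, leap out — an escape tone.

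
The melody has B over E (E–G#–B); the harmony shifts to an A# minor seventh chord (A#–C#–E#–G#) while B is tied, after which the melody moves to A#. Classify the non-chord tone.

B is a suspension.

The harmony at that moment is A# minor seventh chord (A#, C#, E#, G#); B is not a chord tone.
It is held over (the same pitch as the preceding B) and left by step down to A#.
Held over from the previous chord and resolving down by step — a suspension.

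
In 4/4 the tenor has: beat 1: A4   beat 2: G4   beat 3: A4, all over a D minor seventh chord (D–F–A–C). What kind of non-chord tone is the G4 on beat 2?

The harmony at that moment is D minor seventh chord (D, F, A, C); G4 is not a chord tone.
It is approached by step down from A4 and left by step up to A4.
Step away and step back to the same note — a neighbor tone (lower neighbor).

Lower neighbor tone.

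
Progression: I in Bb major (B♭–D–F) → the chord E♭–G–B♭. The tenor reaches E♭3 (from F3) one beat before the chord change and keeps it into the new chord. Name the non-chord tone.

E♭3 is an anticipation.

The harmony at that moment is B♭ major triad (B♭, D, F); E♭3 is not a chord tone.
It is approached by step down from F3 and then sustained as the same pitch into the next harmony.
Arriving early and becoming a chord tone when the harmony changes — an anticipation.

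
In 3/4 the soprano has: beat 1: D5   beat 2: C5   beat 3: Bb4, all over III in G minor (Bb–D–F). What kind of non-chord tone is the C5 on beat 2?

The harmony at that moment is Bb major triad (Bb, D, F); C5 is not a chord tone.
It is approached by step down from D5 and left by step down to Bb4.
Step in, step out in the same direction — a passing tone.

Passing tone.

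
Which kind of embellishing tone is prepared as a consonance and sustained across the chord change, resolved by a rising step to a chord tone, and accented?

Retardation.

Approach: by preparation — the pitch is first a chord tone, then held (tied or repeated) while the harmony changes under it. Departure: up by step. Metric position: strong.
A prepared dissonance that resolves upward by step — a retardation. (The same figure resolving downward would be a suspension.)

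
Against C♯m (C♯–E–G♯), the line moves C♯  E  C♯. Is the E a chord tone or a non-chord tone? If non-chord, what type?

C# minor triad contains C♯, E, G♯; E is the third, so it is a chord tone.

Chord tone (the third of C# minor triad).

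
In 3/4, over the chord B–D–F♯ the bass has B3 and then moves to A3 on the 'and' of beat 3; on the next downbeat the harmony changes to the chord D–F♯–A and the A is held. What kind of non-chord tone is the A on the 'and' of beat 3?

Anticipation.

The harmony at that moment is B minor triad (B, D, F♯); A3 is not a chord tone.
It is approached by step down from B3 and then sustained as the same pitch into the next harmony.
Arriving early and becoming a chord tone when the harmony changes — an anticipation.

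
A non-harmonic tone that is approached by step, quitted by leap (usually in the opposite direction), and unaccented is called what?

Approach: by step. Departure: by leap. Metric position: weak.
Step in, leap out, from a weak position — an escape tone (échappée). (It is the mirror image of the appoggiatura, which leaps in and steps out on a strong beat.)

Escape tone.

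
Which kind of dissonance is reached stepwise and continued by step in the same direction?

Approach: by step. Departure: by step, continuing in the same direction.
Stepwise on both sides with no change of direction means the note fills in the space between two different chord tones — a passing tone. (Had it turned back to its starting note it would be a neighbor tone instead.)

Passing tone.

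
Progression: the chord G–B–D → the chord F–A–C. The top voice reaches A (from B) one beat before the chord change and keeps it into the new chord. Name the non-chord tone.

The harmony at that moment is G major triad (G, B, D); A is not a chord tone.
It is approached by step down from B and then sustained as the same pitch into the next harmony.
Arriving early and becoming a chord tone when the harmony changes — an anticipation.

A is an anticipation.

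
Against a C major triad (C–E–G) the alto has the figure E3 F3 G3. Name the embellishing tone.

The harmony at that moment is C major triad (C, E, G); F3 is not a chord tone.
It is approached by step up from E3 and left by step up to G3.
Step in, step out in the same direction — a passing tone.

F3 is a passing tone.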